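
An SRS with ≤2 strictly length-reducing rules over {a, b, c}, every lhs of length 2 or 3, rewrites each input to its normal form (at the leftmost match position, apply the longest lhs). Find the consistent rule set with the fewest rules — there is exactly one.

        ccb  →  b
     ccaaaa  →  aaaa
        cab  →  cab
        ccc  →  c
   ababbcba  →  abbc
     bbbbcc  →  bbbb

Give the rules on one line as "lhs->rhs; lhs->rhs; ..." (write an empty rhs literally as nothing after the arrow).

ba->; cc->

  | ccb => b
  | ccaaaa => aaaa
  | cab
  | ccc => c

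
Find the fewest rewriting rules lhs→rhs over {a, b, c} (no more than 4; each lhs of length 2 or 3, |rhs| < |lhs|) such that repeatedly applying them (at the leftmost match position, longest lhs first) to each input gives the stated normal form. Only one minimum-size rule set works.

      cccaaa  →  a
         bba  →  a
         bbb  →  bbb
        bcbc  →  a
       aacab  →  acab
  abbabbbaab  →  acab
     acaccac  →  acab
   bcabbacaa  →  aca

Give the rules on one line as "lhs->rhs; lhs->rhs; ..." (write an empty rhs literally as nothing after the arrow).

  | cccaaa => bcaaa => aaaa => aaa => aa => a
  | bba => bc => a
  | bbb
  | bcbc => abc => aa => a

aa->a; ba->c; bc->a; cc->b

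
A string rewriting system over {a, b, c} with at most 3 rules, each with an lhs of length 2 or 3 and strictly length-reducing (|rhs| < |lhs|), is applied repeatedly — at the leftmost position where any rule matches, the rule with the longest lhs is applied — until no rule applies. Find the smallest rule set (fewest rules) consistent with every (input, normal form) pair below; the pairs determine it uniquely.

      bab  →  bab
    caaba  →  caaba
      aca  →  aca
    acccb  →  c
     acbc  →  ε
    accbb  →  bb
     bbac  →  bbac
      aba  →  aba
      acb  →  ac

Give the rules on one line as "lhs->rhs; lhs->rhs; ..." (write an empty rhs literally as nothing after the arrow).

  | bab
  | caaba
  | aca
  | acccb => cb => c

acc->; cb->c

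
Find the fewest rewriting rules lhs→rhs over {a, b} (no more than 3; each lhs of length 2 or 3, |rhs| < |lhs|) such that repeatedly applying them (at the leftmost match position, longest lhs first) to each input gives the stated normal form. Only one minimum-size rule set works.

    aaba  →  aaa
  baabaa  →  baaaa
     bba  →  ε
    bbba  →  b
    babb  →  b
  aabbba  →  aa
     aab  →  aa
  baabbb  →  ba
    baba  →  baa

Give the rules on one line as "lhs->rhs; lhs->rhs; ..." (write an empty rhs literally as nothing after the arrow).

ab->a; abb->; bba->

  | aaba => aaa
  | baabaa => baaaa
  | bba => ε
  | bbba => b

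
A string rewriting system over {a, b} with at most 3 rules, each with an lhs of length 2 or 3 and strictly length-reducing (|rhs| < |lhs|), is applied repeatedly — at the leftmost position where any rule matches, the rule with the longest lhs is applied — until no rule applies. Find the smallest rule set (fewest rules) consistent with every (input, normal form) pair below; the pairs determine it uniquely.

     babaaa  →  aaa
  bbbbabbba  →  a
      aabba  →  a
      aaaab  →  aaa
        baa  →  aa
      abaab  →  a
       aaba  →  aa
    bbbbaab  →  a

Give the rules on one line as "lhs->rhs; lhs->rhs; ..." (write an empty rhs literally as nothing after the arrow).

ab->; ba->a

  | babaaa => abaaa => aaa
  | bbbbabbba => bbbabbba => bbabbba => babbba => abbba => bba => ba => a
  | aabba => aba => a
  | aaaab => aaa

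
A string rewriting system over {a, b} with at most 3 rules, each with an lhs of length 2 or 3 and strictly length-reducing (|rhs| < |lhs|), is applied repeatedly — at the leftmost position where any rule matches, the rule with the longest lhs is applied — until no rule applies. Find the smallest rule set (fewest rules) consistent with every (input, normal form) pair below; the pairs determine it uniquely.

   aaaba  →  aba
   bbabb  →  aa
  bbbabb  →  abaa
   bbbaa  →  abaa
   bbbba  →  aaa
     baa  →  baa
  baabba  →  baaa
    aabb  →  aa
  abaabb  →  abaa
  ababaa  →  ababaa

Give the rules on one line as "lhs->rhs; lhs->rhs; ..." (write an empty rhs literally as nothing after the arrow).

aab->ab; bb->a

  | aaaba => aaba => aba
  | bbabb => aabb => abb => aa
  | bbbabb => ababb => abaa
  | bbbaa => abaa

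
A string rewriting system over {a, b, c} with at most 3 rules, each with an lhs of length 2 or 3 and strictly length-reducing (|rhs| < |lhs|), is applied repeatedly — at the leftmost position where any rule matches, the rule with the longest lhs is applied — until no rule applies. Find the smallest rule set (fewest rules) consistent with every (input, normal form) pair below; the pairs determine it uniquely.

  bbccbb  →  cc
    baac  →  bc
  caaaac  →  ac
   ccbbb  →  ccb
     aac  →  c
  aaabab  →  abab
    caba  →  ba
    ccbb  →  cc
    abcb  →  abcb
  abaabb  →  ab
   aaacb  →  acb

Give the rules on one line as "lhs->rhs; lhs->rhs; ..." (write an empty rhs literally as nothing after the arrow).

  | bbccbb => ccbb => cc
  | baac => bc
  | caaaac => aaac => ac
  | ccbbb => ccb

aa->; bb->; ca->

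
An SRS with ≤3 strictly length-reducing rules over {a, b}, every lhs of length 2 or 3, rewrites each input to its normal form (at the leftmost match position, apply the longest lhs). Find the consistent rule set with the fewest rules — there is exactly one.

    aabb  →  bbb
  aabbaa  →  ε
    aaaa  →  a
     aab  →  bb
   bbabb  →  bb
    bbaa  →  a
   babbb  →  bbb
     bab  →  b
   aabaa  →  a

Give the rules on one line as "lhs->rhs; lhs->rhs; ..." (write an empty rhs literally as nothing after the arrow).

aa->b; ba->; bba->

  | aabb => bbb
  | aabbaa => bbbaa => ba => ε
  | aaaa => baa => a
  | aab => bb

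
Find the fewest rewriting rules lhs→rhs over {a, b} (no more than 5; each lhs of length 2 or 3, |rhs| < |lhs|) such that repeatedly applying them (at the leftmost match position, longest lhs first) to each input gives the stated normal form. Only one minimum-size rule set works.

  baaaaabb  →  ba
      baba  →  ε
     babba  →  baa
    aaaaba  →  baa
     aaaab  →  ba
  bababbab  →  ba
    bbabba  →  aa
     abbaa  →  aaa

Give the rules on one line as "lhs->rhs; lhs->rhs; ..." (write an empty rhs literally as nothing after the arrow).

  | baaaaabb => baaabbb => babbbb => babab => bbb => ba
  | baba => bb => ε
  | babba => baa
  | aaaaba => aabba => bbba => baa

aab->bb; aba->b; bb->; bbb->ba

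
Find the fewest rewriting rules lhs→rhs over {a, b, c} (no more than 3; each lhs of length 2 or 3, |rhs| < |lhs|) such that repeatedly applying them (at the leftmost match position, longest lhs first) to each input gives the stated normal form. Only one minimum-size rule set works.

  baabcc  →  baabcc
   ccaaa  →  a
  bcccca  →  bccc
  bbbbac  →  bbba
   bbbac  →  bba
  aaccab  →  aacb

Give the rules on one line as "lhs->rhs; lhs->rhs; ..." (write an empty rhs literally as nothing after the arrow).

  | baabcc
  | ccaaa => caa => a
  | bcccca => bccc
  | bbbbac => bbba

bac->a; ca->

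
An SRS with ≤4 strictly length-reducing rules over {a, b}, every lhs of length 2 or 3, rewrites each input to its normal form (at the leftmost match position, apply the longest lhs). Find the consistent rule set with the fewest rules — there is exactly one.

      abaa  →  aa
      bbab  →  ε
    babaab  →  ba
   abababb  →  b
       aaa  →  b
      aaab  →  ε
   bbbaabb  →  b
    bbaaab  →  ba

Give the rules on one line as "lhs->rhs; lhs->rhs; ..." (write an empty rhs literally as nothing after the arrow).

  | abaa => aa
  | bbab => bb => ε
  | babaab => baab => ba
  | abababb => ababb => abb => b

aaa->b; ab->; bb->; bba->b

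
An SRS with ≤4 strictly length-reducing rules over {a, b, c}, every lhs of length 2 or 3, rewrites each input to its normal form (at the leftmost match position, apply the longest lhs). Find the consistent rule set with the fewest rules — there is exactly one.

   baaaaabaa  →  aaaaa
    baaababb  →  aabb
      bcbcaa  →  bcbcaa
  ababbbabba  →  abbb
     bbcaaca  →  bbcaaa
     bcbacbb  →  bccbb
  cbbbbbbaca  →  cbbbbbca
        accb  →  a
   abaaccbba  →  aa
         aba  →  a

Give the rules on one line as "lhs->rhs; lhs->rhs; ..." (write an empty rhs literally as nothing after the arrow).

ac->a; acb->a; ba->

  | baaaaabaa => aaaabaa => aaaaa
  | baaababb => aababb => aabb
  | bcbcaa
  | ababbbabba => abbbabba => abbbba => abbb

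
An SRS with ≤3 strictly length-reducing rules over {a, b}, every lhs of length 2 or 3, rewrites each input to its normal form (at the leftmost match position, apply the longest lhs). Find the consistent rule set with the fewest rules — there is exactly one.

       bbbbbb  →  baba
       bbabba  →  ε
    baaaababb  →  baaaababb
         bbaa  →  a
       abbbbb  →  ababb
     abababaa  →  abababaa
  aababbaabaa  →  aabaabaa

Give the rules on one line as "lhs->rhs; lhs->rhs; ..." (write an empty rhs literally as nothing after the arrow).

bba->; bbb->ba

  | bbbbbb => babbb => baba
  | bbabba => bba => ε
  | baaaababb
  | bbaa => a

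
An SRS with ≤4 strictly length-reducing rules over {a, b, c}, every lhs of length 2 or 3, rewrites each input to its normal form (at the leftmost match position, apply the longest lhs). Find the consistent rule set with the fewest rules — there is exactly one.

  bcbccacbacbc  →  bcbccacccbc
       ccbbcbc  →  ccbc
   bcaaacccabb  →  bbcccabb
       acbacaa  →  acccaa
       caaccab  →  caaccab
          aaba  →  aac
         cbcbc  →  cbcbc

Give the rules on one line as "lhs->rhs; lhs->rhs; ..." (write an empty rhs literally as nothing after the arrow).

ba->c; bca->bb; cbb->

  | bcbccacbacbc => bcbccacccbc
  | ccbbcbc => ccbc
  | bcaaacccabb => bbaacccabb => bcacccabb => bbcccabb
  | acbacaa => acccaa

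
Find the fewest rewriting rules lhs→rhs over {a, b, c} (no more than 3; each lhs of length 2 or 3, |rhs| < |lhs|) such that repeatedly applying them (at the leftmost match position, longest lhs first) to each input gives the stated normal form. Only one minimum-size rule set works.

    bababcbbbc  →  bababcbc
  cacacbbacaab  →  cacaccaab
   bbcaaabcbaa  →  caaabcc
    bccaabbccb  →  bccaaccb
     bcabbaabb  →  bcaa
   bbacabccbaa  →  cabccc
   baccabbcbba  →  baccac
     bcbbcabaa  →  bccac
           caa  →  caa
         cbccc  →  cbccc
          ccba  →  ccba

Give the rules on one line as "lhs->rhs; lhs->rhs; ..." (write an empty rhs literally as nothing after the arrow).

baa->c; bb->; bba->

  | bababcbbbc => bababcbc
  | cacacbbacaab => cacaccaab
  | bbcaaabcbaa => caaabcbaa => caaabcc
  | bccaabbccb => bccaaccb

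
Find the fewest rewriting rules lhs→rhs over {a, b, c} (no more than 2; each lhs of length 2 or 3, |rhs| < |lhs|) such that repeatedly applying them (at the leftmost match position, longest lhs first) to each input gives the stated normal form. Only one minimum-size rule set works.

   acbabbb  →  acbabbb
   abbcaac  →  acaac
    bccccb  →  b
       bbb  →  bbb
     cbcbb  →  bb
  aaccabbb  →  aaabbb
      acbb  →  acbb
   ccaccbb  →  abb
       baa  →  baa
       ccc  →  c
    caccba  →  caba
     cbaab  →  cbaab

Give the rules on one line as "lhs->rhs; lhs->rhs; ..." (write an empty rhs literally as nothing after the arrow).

  | acbabbb
  | abbcaac => abcaac => acaac
  | bccccb => ccccb => ccb => b
  | bbb

bc->c; cc->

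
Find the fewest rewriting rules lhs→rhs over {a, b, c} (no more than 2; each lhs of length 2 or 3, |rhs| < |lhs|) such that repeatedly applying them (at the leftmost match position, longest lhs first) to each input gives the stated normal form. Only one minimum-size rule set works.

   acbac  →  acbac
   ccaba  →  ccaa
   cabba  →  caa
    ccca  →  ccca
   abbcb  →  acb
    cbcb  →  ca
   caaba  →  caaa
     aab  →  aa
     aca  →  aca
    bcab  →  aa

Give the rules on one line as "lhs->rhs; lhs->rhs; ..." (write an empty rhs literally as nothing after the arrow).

  | acbac
  | ccaba => ccaa
  | cabba => caba => caa
  | ccca

ab->a; bc->a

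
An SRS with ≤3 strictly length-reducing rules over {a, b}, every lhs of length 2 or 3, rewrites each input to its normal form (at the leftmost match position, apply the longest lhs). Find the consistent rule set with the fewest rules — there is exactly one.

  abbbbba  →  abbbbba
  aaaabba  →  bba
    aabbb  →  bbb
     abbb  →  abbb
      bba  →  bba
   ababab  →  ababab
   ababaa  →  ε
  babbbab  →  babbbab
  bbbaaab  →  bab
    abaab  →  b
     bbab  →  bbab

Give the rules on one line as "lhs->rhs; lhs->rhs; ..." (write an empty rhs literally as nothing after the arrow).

aa->; baa->a

  | abbbbba
  | aaaabba => aabba => bba
  | aabbb => bbb
  | abbb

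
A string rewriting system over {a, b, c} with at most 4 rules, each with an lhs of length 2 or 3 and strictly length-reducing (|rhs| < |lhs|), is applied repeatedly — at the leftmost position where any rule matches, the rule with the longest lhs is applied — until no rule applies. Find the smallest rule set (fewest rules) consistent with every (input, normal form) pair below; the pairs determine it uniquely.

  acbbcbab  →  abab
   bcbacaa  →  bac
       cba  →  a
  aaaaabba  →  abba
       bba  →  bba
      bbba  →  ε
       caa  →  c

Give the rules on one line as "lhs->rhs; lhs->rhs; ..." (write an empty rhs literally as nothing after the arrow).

aa->; bbb->a; cb->

  | acbbcbab => abcbab => abab
  | bcbacaa => bacaa => bac
  | cba => a
  | aaaaabba => aaabba => abba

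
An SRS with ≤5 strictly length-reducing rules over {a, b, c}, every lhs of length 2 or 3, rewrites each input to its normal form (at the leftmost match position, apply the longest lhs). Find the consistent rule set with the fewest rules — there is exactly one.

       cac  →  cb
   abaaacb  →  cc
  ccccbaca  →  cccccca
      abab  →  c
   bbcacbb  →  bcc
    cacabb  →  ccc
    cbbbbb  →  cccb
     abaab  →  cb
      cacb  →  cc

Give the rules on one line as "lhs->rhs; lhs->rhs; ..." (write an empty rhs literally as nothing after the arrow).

  | cac => cb
  | abaaacb => acaacb => baacb => cacb => cbb => cc
  | ccccbaca => cccccca
  | abab => acb => bb => c

ac->b; ba->c; bb->c; bbc->ab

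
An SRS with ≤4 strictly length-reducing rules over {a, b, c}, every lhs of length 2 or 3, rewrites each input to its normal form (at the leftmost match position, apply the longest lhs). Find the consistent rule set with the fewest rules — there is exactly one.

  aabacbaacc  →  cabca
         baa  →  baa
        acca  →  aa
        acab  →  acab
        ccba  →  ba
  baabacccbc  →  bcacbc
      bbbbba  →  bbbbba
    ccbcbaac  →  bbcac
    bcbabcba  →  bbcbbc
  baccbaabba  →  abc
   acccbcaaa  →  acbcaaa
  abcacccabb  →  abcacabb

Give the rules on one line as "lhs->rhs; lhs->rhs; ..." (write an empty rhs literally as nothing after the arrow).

aab->c; bab->a; cba->bc; cc->

  | aabacbaacc => cacbaacc => cabcacc => cabca
  | baa
  | acca => aa
  | acab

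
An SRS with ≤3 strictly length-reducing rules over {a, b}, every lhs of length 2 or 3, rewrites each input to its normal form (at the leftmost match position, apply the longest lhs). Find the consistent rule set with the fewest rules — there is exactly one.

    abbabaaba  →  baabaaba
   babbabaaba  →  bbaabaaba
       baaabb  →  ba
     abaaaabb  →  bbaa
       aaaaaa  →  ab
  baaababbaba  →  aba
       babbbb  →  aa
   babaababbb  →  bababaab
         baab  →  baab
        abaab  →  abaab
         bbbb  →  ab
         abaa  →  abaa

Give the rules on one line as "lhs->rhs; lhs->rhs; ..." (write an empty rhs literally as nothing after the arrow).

  | abbabaaba => baabaaba
  | babbabaaba => bbaabaaba
  | baaabb => bbbbb => abb => ba
  | abaaaabb => abbbabb => bababb => babba => bbaa

aaa->bb; abb->ba; bbb->a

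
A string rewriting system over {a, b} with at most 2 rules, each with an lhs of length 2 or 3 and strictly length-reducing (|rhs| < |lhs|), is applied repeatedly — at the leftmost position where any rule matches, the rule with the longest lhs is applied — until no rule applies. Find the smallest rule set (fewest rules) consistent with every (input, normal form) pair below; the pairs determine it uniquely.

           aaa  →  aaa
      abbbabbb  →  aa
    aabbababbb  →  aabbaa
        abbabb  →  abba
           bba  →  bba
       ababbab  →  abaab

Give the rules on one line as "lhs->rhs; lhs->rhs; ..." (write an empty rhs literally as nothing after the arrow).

  | aaa
  | abbbabbb => aabbb => aa
  | aabbababbb => aabbaabbb => aabbaa
  | abbabb => abbab => abba

bab->ba; bbb->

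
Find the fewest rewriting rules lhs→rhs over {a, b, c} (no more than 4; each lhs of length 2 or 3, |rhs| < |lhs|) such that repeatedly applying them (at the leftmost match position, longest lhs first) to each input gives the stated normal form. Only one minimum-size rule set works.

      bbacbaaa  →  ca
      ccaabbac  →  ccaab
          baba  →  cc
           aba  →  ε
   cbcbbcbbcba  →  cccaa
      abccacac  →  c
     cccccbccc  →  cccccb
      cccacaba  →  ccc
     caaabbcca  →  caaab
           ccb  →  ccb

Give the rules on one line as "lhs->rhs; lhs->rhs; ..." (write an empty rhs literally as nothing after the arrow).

  | bbacbaaa => bccbaaa => bcbaaa => bbaaa => bcaa => baa => ca
  | ccaabbac => ccaabcc => ccaabc => ccaab
  | baba => cba => cc
  | aba => ac => ε

ac->; ba->c; bbb->ca; bc->b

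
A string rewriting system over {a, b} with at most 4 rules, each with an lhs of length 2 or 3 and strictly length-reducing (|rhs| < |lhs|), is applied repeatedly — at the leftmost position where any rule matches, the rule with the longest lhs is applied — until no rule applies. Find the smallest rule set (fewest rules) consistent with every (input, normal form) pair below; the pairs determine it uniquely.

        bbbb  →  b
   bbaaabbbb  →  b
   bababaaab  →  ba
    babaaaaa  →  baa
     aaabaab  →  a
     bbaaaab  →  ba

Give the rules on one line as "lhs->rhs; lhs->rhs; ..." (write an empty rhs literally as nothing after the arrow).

aaa->aa; ab->; bb->b

  | bbbb => bbb => bb => b
  | bbaaabbbb => baaabbbb => baabbbb => babbb => bbb => bb => b
  | bababaaab => babaaab => baaab => baab => ba
  | babaaaaa => baaaaa => baaaa => baaa => baa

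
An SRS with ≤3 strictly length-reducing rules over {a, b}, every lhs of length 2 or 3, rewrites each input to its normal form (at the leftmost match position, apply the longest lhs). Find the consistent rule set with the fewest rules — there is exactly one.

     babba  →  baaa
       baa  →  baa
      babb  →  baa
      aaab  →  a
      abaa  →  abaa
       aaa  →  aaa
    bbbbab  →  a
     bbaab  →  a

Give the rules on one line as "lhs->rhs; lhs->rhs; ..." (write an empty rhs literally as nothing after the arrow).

  | babba => baaa
  | baa
  | babb => baa
  | aaab => a

aab->; bb->a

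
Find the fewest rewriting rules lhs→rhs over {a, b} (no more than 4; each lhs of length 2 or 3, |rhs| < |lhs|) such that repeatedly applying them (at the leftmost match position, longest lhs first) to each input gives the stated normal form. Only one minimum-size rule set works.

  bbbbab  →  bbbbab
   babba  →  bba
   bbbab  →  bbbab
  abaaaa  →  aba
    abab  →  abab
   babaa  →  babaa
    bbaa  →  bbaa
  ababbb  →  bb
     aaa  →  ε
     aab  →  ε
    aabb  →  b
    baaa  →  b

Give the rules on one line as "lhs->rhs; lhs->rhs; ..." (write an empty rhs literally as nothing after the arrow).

  | bbbbab
  | babba => bba
  | bbbab
  | abaaaa => aba

aaa->; aab->; abb->b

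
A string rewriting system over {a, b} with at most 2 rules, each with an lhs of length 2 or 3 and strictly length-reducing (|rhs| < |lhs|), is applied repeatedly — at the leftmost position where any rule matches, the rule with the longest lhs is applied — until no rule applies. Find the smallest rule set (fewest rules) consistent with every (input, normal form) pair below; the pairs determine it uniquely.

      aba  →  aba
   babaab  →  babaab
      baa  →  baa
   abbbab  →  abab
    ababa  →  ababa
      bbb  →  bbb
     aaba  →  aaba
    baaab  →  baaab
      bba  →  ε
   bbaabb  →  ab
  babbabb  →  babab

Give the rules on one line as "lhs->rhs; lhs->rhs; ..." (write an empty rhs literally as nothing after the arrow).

abb->ab; bba->

  | aba
  | babaab
  | baa
  | abbbab => abbab => abab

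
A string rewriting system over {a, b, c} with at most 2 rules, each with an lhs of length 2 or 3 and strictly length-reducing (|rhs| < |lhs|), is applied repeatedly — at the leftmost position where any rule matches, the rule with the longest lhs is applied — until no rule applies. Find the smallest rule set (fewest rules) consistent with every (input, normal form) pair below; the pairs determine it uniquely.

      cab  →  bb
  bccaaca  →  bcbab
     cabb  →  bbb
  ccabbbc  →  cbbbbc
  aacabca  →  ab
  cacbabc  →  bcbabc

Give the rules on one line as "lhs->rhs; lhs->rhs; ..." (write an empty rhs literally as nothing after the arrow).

abb->; ca->b

  | cab => bb
  | bccaaca => bcbaca => bcbab
  | cabb => bbb
  | ccabbbc => cbbbbc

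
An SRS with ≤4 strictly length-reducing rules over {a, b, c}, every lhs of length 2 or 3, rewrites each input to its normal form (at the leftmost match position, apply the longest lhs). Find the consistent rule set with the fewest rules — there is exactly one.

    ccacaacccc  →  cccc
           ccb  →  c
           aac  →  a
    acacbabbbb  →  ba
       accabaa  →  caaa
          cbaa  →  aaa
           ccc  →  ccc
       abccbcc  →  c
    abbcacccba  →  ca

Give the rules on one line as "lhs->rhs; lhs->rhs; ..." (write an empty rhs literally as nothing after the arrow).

ab->a; ac->; cb->a; ccb->c

  | ccacaacccc => ccaacccc => ccaccc => cccc
  | ccb => c
  | aac => a
  | acacbabbbb => acbabbbb => babbbb => babbb => babb => bab => ba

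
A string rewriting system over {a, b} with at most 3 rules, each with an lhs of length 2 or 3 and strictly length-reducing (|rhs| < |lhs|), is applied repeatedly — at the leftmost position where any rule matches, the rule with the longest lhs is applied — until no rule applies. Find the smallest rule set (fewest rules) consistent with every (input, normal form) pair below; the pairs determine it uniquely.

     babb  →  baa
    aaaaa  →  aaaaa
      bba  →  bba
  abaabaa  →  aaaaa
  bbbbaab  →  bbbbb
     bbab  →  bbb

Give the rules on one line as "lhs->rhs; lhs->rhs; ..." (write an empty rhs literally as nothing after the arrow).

ab->b; aba->aa; abb->aa

  | babb => baa
  | aaaaa
  | bba
  | abaabaa => aaabaa => aaaaa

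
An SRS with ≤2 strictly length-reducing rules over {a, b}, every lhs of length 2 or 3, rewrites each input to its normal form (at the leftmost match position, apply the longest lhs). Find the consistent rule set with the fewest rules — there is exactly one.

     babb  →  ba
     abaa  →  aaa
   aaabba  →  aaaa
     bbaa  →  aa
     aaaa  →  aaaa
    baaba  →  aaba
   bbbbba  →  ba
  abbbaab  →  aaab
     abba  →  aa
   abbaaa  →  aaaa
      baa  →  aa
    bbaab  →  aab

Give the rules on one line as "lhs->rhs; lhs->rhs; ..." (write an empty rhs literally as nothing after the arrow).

  | babb => ba
  | abaa => aaa
  | aaabba => aaaa
  | bbaa => aa

baa->aa; bb->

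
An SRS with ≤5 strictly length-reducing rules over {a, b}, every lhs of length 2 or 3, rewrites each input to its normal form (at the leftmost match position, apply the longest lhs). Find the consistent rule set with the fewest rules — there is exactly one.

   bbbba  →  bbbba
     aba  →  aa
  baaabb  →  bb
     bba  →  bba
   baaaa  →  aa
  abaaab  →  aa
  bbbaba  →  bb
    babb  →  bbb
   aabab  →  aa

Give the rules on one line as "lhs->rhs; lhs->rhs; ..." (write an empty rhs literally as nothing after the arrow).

aaa->aa; ab->a; abb->bb; baa->

  | bbbba
  | aba => aa
  | baaabb => abb => bb
  | bba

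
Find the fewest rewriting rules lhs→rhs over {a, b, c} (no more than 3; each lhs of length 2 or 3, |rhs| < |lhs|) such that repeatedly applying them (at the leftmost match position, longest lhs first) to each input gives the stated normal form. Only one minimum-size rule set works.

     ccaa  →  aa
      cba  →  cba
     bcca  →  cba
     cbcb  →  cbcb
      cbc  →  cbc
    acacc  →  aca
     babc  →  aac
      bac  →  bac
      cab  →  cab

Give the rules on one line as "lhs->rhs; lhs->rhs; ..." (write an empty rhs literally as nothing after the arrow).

bab->aa; bcc->cb; cc->

  | ccaa => aa
  | cba
  | bcca => cba
  | cbcb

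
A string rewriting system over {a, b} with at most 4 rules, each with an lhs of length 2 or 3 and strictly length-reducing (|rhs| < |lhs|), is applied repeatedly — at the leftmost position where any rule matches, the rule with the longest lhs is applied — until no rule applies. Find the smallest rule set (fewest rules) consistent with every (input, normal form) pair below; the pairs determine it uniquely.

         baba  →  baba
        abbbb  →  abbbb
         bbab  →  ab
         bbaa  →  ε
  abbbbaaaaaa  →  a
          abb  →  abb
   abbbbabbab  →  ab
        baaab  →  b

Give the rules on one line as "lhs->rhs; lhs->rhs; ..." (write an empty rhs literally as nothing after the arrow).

aa->; baa->a; bba->a

  | baba
  | abbbb
  | bbab => ab
  | bbaa => aa => ε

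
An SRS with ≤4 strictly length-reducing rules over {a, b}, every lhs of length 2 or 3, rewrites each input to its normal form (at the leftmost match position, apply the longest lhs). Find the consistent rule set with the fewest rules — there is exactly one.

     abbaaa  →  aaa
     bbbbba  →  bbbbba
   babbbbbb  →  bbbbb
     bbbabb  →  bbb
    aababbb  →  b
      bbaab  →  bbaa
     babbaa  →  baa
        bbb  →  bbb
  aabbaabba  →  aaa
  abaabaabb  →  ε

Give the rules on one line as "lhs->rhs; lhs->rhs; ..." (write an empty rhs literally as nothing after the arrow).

ab->a; aba->; abb->

  | abbaaa => aaa
  | bbbbba
  | babbbbbb => bbbbb
  | bbbabb => bbb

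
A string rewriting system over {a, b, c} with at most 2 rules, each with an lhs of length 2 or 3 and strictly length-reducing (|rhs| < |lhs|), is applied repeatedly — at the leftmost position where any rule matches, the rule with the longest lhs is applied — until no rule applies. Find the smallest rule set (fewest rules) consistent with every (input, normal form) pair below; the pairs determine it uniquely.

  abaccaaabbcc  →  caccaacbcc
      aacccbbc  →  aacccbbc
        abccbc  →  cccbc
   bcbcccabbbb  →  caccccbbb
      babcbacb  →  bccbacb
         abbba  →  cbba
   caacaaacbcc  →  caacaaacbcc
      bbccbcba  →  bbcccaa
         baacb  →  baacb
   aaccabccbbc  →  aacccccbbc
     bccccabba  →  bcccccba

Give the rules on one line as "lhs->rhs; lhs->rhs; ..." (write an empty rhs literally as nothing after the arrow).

ab->c; bcb->ca

  | abaccaaabbcc => caccaaabbcc => caccaacbcc
  | aacccbbc
  | abccbc => cccbc
  | bcbcccabbbb => cacccabbbb => caccccbbb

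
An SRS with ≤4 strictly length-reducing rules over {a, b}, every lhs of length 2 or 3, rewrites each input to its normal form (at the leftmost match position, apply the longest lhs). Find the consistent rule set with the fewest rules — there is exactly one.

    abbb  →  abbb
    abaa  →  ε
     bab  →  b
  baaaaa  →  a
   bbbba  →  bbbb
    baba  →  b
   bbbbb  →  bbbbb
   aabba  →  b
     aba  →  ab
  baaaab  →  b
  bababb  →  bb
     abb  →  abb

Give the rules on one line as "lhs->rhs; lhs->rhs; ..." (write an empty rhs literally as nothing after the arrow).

aab->; ba->b; baa->ab; bab->b

  | abbb
  | abaa => aab => ε
  | bab => b
  | baaaaa => abaaa => aaba => a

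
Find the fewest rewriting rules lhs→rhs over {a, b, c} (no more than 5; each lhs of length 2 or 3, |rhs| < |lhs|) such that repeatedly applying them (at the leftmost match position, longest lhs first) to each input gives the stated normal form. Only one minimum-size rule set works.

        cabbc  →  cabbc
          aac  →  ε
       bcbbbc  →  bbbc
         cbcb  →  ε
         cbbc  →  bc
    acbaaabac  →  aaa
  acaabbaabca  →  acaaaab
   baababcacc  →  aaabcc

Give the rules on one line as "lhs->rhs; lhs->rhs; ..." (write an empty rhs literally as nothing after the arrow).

aac->; ba->a; bca->b; cb->

  | cabbc
  | aac => ε
  | bcbbbc => bbbc
  | cbcb => cb => ε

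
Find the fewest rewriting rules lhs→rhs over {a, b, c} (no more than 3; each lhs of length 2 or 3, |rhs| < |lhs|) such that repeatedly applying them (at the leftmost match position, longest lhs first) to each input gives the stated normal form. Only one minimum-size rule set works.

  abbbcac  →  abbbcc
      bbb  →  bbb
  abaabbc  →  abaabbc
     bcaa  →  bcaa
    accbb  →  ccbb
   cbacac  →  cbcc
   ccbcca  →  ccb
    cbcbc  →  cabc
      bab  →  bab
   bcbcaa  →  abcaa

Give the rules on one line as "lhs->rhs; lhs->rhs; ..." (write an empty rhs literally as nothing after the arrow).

ac->c; bcb->ab; cca->

  | abbbcac => abbbcc
  | bbb
  | abaabbc
  | bcaa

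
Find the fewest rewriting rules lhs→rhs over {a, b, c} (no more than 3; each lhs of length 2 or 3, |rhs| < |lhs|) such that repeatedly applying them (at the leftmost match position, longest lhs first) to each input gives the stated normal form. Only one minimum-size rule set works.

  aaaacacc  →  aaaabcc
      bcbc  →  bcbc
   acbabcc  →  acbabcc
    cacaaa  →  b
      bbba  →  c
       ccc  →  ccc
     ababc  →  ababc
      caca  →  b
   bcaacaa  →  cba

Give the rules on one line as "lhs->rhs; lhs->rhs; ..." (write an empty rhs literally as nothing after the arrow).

bb->b; bba->c; ca->b

  | aaaacacc => aaaabcc
  | bcbc
  | acbabcc
  | cacaaa => bcaaa => bbaa => ca => b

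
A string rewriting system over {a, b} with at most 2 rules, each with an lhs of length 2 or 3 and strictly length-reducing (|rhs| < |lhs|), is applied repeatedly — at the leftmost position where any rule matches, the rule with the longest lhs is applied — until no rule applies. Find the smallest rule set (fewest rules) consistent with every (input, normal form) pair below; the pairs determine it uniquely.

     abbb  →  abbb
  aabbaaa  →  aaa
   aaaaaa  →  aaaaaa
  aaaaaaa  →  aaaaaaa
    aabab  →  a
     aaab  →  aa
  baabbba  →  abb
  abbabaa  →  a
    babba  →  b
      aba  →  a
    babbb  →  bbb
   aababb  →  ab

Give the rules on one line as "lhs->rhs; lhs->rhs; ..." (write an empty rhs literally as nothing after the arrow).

  | abbb
  | aabbaaa => abaaa => aaa
  | aaaaaa
  | aaaaaaa

aab->a; ba->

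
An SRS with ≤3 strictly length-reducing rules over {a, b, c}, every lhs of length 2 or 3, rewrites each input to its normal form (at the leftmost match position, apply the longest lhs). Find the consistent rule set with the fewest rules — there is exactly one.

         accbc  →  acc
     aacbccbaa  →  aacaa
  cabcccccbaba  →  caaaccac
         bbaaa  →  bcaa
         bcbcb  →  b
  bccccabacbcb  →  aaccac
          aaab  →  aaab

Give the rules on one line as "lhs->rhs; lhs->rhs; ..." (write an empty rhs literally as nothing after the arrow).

  | accbc => acc
  | aacbccbaa => aaccbaa => aacaa
  | cabcccccbaba => caaacccbaba => caaaccaba => caaaccac
  | bbaaa => bcaa

ba->c; bcc->aa; cb->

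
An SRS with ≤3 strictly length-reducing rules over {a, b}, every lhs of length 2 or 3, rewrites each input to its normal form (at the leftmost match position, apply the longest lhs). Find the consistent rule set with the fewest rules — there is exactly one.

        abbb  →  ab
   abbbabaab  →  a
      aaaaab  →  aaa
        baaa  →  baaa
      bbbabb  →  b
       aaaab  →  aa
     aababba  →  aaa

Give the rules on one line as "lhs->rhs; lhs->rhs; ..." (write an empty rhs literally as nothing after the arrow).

  | abbb => abb => ab
  | abbbabaab => abbabaab => aaabaab => aaab => a
  | aaaaab => aaa
  | baaa

aab->; bb->b; bba->aa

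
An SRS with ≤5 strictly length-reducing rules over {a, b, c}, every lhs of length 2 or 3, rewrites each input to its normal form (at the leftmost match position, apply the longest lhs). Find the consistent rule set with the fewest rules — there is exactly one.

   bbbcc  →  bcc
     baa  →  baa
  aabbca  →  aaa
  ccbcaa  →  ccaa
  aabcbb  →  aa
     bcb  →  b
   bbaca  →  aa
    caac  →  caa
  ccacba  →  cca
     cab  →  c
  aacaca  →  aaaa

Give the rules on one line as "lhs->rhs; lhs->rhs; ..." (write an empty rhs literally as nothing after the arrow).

ac->a; bb->; cab->c; cb->

  | bbbcc => bcc
  | baa
  | aabbca => aaca => aaa
  | ccbcaa => ccaa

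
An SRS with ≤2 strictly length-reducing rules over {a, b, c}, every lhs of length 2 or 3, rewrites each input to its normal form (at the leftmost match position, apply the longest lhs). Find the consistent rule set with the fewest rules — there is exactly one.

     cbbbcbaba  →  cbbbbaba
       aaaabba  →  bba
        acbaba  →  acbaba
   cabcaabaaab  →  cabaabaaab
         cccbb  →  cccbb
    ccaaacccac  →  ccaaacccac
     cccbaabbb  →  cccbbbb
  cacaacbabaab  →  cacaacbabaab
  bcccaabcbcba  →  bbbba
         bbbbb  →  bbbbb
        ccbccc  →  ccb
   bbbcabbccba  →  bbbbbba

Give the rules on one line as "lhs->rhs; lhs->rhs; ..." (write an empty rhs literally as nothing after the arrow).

  | cbbbcbaba => cbbbbaba
  | aaaabba => aaabba => aabba => abba => bba
  | acbaba
  | cabcaabaaab => cabaabaaab

abb->bb; bc->b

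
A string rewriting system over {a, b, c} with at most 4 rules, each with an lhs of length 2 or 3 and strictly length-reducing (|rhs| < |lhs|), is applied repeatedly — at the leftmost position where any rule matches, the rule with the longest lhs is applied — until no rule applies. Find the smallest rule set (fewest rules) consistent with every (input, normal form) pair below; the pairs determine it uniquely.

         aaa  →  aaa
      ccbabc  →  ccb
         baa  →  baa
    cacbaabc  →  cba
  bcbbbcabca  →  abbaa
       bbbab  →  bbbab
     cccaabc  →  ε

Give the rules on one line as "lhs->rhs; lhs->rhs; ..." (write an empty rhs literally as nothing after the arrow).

abc->; bc->a; ca->

  | aaa
  | ccbabc => ccb
  | baa
  | cacbaabc => cbaabc => cba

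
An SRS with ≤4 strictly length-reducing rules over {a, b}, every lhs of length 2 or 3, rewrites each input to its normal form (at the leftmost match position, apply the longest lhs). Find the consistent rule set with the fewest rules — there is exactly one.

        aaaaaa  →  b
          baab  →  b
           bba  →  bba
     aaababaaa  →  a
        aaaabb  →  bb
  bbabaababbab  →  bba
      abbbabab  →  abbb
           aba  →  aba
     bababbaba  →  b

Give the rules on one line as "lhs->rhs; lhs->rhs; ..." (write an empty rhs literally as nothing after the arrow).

  | aaaaaa => baaaa => aa => b
  | baab => b
  | bba
  | aaababaaa => bababaaa => baabaaa => baaa => a

aa->b; baa->; bab->ba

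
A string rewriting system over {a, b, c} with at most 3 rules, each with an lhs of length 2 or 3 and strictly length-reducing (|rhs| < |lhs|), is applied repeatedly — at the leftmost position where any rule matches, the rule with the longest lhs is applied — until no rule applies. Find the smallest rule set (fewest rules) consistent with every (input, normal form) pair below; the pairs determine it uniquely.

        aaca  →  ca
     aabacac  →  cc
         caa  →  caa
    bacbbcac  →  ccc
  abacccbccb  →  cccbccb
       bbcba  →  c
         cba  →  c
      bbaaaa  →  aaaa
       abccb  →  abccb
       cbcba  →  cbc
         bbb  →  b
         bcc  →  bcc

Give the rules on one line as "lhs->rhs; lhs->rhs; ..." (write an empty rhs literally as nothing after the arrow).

ac->c; ba->; bb->

  | aaca => aca => ca
  | aabacac => aacac => acac => cac => cc
  | caa
  | bacbbcac => cbbcac => ccac => ccc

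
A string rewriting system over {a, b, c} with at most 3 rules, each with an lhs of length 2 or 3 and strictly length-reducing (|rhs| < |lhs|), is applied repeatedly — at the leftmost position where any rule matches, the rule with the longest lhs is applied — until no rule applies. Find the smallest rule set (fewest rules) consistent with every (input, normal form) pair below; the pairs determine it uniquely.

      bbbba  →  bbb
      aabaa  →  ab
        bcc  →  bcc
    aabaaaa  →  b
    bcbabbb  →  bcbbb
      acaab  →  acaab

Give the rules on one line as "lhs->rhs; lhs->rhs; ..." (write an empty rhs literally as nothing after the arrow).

aba->bb; ba->

  | bbbba => bbb
  | aabaa => abba => ab
  | bcc
  | aabaaaa => abbaaa => abaa => bba => b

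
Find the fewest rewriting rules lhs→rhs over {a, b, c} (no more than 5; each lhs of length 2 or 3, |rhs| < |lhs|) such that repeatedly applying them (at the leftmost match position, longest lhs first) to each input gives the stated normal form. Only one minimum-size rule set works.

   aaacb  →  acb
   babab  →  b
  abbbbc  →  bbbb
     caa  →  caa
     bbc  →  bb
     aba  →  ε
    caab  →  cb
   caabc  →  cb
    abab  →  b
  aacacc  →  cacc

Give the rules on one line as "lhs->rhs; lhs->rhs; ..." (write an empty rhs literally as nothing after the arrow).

aac->c; ab->b; ba->; bc->b

  | aaacb => acb
  | babab => bab => b
  | abbbbc => bbbbc => bbbb
  | caa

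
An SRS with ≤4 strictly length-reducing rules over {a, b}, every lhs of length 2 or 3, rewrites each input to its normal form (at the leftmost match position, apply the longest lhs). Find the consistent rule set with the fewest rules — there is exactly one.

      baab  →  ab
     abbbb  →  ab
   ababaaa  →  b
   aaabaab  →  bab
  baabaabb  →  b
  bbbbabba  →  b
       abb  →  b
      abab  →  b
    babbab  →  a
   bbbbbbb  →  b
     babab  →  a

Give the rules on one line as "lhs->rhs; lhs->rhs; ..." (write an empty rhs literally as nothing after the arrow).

  | baab => bbb => ab
  | abbbb => aabb => bbb => ab
  | ababaaa => baaa => bba => aa => b
  | aaabaab => babaab => bab

aa->b; aba->; bb->a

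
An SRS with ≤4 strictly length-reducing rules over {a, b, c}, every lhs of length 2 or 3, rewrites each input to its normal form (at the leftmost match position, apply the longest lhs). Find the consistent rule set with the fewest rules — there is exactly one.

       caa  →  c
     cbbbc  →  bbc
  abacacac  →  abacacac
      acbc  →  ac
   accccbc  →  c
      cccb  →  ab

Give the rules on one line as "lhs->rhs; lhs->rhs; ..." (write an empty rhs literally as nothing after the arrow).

aa->; cb->; ccc->a

  | caa => c
  | cbbbc => bbc
  | abacacac
  | acbc => ac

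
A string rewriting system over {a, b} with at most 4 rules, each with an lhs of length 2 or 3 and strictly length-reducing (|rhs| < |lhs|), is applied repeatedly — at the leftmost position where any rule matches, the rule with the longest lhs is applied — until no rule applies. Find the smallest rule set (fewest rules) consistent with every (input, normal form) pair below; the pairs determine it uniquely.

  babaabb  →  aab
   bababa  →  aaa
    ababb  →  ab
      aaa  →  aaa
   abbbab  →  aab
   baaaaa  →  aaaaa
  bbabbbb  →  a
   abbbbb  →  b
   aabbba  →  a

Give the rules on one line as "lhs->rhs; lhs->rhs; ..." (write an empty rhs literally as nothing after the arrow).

  | babaabb => abaabb => aaabb => aab
  | bababa => ababa => aaba => aaa
  | ababb => aabb => ab
  | aaa

abb->b; ba->a; bb->a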